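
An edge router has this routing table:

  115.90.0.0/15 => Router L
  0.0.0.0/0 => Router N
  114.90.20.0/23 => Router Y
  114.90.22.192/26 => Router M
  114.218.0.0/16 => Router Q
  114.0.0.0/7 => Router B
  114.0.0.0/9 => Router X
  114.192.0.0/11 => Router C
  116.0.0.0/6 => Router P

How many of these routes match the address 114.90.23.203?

3

Prefixes containing 114.90.23.203:
  0.0.0.0/0 (default, matches everything)
  114.0.0.0/7 (114.0.0.0 - 115.255.255.255)
  114.0.0.0/9 (114.0.0.0 - 114.127.255.255)
Total matching entries: 3.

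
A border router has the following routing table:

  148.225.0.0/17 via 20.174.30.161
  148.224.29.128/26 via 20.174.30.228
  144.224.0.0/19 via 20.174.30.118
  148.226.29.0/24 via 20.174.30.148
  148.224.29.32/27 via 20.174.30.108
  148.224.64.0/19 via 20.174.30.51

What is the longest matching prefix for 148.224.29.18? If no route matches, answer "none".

148.224.29.18 is outside every listed prefix and there is no default route.

none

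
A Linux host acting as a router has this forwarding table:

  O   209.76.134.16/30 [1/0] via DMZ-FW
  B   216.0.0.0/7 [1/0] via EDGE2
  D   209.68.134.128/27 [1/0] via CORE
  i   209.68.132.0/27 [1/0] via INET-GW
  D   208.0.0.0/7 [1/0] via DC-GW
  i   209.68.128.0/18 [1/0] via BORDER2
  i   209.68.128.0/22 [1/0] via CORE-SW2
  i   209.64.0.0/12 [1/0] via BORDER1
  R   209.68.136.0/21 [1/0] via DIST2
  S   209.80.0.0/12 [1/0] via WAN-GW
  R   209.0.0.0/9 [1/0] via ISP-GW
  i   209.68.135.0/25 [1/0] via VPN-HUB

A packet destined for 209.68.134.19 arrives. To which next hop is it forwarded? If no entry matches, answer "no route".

Routes whose prefix contains 209.68.134.19:
  208.0.0.0/7 (208.0.0.0 - 209.255.255.255) -> DC-GW
  209.0.0.0/9 (209.0.0.0 - 209.127.255.255) -> ISP-GW
  209.64.0.0/12 (209.64.0.0 - 209.79.255.255) -> BORDER1
  209.68.128.0/18 (209.68.128.0 - 209.68.191.255) -> BORDER2
More-specific entries that do NOT match:
  209.76.134.16/30 (209.76.134.16 - 209.76.134.19) does not contain 209.68.134.19
  209.68.134.128/27 (209.68.134.128 - 209.68.134.159) does not contain 209.68.134.19
  209.68.132.0/27 (209.68.132.0 - 209.68.132.31) does not contain 209.68.134.19
  209.68.135.0/25 (209.68.135.0 - 209.68.135.127) does not contain 209.68.134.19
  209.68.128.0/22 (209.68.128.0 - 209.68.131.255) does not contain 209.68.134.19
  209.68.136.0/21 (209.68.136.0 - 209.68.143.255) does not contain 209.68.134.19
Longest matching prefix is /18 -> next hop BORDER2.

BORDER2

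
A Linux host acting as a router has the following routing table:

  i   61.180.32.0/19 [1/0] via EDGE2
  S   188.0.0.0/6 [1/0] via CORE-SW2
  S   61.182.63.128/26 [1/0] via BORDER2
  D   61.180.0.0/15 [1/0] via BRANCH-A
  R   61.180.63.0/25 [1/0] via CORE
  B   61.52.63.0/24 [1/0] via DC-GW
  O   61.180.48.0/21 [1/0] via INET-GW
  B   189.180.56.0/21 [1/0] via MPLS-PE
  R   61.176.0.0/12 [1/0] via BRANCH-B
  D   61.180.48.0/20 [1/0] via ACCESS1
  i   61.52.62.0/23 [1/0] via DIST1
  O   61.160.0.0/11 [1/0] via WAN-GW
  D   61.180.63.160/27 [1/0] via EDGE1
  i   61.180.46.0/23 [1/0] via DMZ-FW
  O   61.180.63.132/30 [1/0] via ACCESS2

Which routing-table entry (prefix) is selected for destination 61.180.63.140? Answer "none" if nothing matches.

Entries matching 61.180.63.140:
  61.160.0.0/11 (61.160.0.0 - 61.191.255.255)
  61.176.0.0/12 (61.176.0.0 - 61.191.255.255)
  61.180.0.0/15 (61.180.0.0 - 61.181.255.255)
  61.180.32.0/19 (61.180.32.0 - 61.180.63.255)
  61.180.48.0/20 (61.180.48.0 - 61.180.63.255)
Most specific is 61.180.48.0/20.

61.180.48.0/20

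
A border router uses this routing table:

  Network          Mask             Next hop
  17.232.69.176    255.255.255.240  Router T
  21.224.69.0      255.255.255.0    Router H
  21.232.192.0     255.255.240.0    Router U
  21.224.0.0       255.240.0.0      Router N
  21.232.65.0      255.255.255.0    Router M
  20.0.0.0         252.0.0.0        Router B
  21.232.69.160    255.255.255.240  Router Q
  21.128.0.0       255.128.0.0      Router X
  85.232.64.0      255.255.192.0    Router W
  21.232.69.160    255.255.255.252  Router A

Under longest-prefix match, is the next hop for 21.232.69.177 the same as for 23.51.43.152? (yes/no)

no

21.232.69.177: longest match 21.224.0.0/12 -> Router N
23.51.43.152: longest match 20.0.0.0/6 -> Router B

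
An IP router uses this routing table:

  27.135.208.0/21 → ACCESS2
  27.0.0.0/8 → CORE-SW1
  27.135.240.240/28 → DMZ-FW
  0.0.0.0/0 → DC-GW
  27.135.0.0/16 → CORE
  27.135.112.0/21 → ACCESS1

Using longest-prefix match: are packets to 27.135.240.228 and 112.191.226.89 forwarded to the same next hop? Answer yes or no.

no

27.135.240.228: longest match 27.135.0.0/16 -> CORE
112.191.226.89: longest match 0.0.0.0/0 -> DC-GW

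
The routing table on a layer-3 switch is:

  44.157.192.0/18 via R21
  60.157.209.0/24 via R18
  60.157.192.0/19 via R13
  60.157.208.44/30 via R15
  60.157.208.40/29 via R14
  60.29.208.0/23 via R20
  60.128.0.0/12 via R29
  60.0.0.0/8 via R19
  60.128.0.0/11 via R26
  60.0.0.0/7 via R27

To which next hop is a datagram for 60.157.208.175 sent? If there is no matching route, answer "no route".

Routes whose prefix contains 60.157.208.175:
  60.0.0.0/7 (60.0.0.0 - 61.255.255.255) -> R27
  60.0.0.0/8 (60.0.0.0 - 60.255.255.255) -> R19
  60.128.0.0/11 (60.128.0.0 - 60.159.255.255) -> R26
  60.157.192.0/19 (60.157.192.0 - 60.157.223.255) -> R13
More-specific entries that do NOT match:
  60.157.208.44/30 (60.157.208.44 - 60.157.208.47) does not contain 60.157.208.175
  60.157.208.40/29 (60.157.208.40 - 60.157.208.47) does not contain 60.157.208.175
  60.157.209.0/24 (60.157.209.0 - 60.157.209.255) does not contain 60.157.208.175
  60.29.208.0/23 (60.29.208.0 - 60.29.209.255) does not contain 60.157.208.175
Longest matching prefix is /19 -> next hop R13.

R13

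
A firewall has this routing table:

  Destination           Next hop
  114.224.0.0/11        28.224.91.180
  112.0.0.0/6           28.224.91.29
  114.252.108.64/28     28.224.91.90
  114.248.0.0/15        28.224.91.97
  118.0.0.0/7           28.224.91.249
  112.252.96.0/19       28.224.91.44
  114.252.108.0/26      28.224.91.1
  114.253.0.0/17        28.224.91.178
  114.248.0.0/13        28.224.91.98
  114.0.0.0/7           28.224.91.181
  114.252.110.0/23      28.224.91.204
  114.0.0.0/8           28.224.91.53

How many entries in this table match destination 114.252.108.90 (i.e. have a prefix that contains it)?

Prefixes containing 114.252.108.90:
  112.0.0.0/6 (112.0.0.0 - 115.255.255.255)
  114.0.0.0/7 (114.0.0.0 - 115.255.255.255)
  114.0.0.0/8 (114.0.0.0 - 114.255.255.255)
  114.224.0.0/11 (114.224.0.0 - 114.255.255.255)
  114.248.0.0/13 (114.248.0.0 - 114.255.255.255)
Total matching entries: 5.

5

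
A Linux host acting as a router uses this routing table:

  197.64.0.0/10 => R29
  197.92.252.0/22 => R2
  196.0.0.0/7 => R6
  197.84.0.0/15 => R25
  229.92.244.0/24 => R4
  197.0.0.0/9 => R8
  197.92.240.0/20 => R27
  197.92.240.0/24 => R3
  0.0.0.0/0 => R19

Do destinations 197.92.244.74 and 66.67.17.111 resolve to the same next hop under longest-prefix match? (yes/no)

no

197.92.244.74: longest match 197.92.240.0/20 -> R27
66.67.17.111: longest match 0.0.0.0/0 -> R19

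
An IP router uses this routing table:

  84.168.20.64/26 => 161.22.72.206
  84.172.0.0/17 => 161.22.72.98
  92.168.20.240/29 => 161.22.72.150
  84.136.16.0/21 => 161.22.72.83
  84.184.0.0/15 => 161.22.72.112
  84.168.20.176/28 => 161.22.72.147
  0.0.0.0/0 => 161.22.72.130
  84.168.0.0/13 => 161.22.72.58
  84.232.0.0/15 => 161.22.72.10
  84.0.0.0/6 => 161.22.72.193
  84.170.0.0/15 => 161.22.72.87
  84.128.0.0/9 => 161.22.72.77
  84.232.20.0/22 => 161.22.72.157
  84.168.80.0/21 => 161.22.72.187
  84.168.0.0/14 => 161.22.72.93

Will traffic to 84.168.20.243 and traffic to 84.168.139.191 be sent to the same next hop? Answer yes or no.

84.168.20.243: longest match 84.168.0.0/14 -> 161.22.72.93
84.168.139.191: longest match 84.168.0.0/14 -> 161.22.72.93

yes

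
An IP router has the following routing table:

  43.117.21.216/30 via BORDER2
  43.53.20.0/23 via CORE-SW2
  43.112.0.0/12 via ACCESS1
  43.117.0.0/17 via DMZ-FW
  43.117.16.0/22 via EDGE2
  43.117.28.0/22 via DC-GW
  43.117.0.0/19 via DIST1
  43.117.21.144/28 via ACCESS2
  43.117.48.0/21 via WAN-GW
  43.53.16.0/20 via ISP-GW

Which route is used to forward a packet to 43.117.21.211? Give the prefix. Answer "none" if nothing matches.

43.117.0.0/19

Entries matching 43.117.21.211:
  43.112.0.0/12 (43.112.0.0 - 43.127.255.255)
  43.117.0.0/17 (43.117.0.0 - 43.117.127.255)
  43.117.0.0/19 (43.117.0.0 - 43.117.31.255)
Most specific is 43.117.0.0/19.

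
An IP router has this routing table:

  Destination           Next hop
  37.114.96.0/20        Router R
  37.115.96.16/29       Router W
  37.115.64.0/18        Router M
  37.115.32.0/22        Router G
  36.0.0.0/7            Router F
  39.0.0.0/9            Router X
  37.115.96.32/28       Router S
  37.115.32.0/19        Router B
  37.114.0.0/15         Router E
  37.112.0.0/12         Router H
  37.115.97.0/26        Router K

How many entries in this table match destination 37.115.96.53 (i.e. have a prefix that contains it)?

4

Prefixes containing 37.115.96.53:
  36.0.0.0/7 (36.0.0.0 - 37.255.255.255)
  37.112.0.0/12 (37.112.0.0 - 37.127.255.255)
  37.114.0.0/15 (37.114.0.0 - 37.115.255.255)
  37.115.64.0/18 (37.115.64.0 - 37.115.127.255)
Total matching entries: 4.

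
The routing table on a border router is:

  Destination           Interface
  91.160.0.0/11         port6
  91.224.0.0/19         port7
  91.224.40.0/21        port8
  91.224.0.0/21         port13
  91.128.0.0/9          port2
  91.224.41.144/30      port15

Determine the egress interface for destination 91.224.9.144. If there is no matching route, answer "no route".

port7

Routes whose prefix contains 91.224.9.144:
  91.128.0.0/9 (91.128.0.0 - 91.255.255.255) -> port2
  91.224.0.0/19 (91.224.0.0 - 91.224.31.255) -> port7
More-specific entries that do NOT match:
  91.224.41.144/30 (91.224.41.144 - 91.224.41.147) does not contain 91.224.9.144
  91.224.40.0/21 (91.224.40.0 - 91.224.47.255) does not contain 91.224.9.144
  91.224.0.0/21 (91.224.0.0 - 91.224.7.255) does not contain 91.224.9.144
Longest matching prefix is /19 -> interface port7.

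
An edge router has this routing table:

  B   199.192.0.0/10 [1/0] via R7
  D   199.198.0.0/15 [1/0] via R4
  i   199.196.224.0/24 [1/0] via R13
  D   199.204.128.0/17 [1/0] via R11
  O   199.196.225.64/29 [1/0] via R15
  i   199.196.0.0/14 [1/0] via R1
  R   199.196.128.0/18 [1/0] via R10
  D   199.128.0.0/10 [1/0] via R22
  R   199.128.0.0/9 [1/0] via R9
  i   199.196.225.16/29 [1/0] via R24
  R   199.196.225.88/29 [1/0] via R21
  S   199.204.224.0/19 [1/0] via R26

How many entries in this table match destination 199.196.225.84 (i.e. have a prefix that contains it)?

Prefixes containing 199.196.225.84:
  199.128.0.0/9 (199.128.0.0 - 199.255.255.255)
  199.192.0.0/10 (199.192.0.0 - 199.255.255.255)
  199.196.0.0/14 (199.196.0.0 - 199.199.255.255)
Total matching entries: 3.

3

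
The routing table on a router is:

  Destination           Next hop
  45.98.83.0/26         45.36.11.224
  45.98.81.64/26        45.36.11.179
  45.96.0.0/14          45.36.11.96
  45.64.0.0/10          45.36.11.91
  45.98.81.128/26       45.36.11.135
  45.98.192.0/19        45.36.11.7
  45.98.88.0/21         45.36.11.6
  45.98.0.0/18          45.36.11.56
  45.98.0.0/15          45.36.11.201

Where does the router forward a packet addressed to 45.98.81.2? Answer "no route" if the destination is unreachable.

Routes whose prefix contains 45.98.81.2:
  45.64.0.0/10 (45.64.0.0 - 45.127.255.255) -> 45.36.11.91
  45.96.0.0/14 (45.96.0.0 - 45.99.255.255) -> 45.36.11.96
  45.98.0.0/15 (45.98.0.0 - 45.99.255.255) -> 45.36.11.201
More-specific entries that do NOT match:
  45.98.83.0/26 (45.98.83.0 - 45.98.83.63) does not contain 45.98.81.2
  45.98.81.64/26 (45.98.81.64 - 45.98.81.127) does not contain 45.98.81.2
  45.98.81.128/26 (45.98.81.128 - 45.98.81.191) does not contain 45.98.81.2
  45.98.88.0/21 (45.98.88.0 - 45.98.95.255) does not contain 45.98.81.2
  45.98.192.0/19 (45.98.192.0 - 45.98.223.255) does not contain 45.98.81.2
  45.98.0.0/18 (45.98.0.0 - 45.98.63.255) does not contain 45.98.81.2
Longest matching prefix is /15 -> next hop 45.36.11.201.

45.36.11.201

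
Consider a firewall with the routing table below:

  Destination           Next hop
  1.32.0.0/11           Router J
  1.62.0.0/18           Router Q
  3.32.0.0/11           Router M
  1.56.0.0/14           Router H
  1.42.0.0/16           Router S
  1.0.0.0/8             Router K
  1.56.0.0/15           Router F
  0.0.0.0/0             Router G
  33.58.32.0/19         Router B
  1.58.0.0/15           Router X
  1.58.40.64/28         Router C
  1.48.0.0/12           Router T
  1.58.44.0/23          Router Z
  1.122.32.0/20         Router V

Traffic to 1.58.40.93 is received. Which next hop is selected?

Router X

Routes whose prefix contains 1.58.40.93:
  0.0.0.0/0 (default, matches everything) -> Router G
  1.0.0.0/8 (1.0.0.0 - 1.255.255.255) -> Router K
  1.32.0.0/11 (1.32.0.0 - 1.63.255.255) -> Router J
  1.48.0.0/12 (1.48.0.0 - 1.63.255.255) -> Router T
  1.56.0.0/14 (1.56.0.0 - 1.59.255.255) -> Router H
  1.58.0.0/15 (1.58.0.0 - 1.59.255.255) -> Router X
More-specific entries that do NOT match:
  1.58.40.64/28 (1.58.40.64 - 1.58.40.79) does not contain 1.58.40.93
  1.58.44.0/23 (1.58.44.0 - 1.58.45.255) does not contain 1.58.40.93
  1.122.32.0/20 (1.122.32.0 - 1.122.47.255) does not contain 1.58.40.93
  33.58.32.0/19 (33.58.32.0 - 33.58.63.255) does not contain 1.58.40.93
  1.62.0.0/18 (1.62.0.0 - 1.62.63.255) does not contain 1.58.40.93
  1.42.0.0/16 (1.42.0.0 - 1.42.255.255) does not contain 1.58.40.93
Longest matching prefix is /15 -> next hop Router X.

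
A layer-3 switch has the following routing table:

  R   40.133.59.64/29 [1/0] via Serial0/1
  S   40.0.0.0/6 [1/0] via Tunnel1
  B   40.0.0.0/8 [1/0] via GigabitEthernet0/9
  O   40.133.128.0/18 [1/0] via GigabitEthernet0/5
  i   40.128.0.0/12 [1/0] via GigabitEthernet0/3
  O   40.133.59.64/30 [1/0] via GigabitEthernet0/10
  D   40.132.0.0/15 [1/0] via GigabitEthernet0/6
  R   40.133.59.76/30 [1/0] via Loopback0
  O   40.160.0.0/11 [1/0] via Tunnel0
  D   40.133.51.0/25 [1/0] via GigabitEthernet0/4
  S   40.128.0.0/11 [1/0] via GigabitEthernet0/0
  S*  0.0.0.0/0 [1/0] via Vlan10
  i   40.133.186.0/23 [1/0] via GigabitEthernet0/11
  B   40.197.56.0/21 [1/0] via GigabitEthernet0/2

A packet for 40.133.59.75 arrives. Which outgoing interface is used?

GigabitEthernet0/6

Routes whose prefix contains 40.133.59.75:
  0.0.0.0/0 (default, matches everything) -> Vlan10
  40.0.0.0/6 (40.0.0.0 - 43.255.255.255) -> Tunnel1
  40.0.0.0/8 (40.0.0.0 - 40.255.255.255) -> GigabitEthernet0/9
  40.128.0.0/11 (40.128.0.0 - 40.159.255.255) -> GigabitEthernet0/0
  40.128.0.0/12 (40.128.0.0 - 40.143.255.255) -> GigabitEthernet0/3
  40.132.0.0/15 (40.132.0.0 - 40.133.255.255) -> GigabitEthernet0/6
More-specific entries that do NOT match:
  40.133.59.64/30 (40.133.59.64 - 40.133.59.67) does not contain 40.133.59.75
  40.133.59.76/30 (40.133.59.76 - 40.133.59.79) does not contain 40.133.59.75
  40.133.59.64/29 (40.133.59.64 - 40.133.59.71) does not contain 40.133.59.75
  40.133.51.0/25 (40.133.51.0 - 40.133.51.127) does not contain 40.133.59.75
  40.133.186.0/23 (40.133.186.0 - 40.133.187.255) does not contain 40.133.59.75
  40.197.56.0/21 (40.197.56.0 - 40.197.63.255) does not contain 40.133.59.75
  40.133.128.0/18 (40.133.128.0 - 40.133.191.255) does not contain 40.133.59.75
Longest matching prefix is /15 -> interface GigabitEthernet0/6.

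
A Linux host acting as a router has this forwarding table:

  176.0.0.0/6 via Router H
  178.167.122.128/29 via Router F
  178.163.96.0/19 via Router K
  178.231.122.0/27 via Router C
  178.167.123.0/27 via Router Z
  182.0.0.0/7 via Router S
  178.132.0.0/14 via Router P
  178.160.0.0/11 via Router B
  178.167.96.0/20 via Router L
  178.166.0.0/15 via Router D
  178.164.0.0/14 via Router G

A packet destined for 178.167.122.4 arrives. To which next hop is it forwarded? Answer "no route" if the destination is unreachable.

Router D

Routes whose prefix contains 178.167.122.4:
  176.0.0.0/6 (176.0.0.0 - 179.255.255.255) -> Router H
  178.160.0.0/11 (178.160.0.0 - 178.191.255.255) -> Router B
  178.164.0.0/14 (178.164.0.0 - 178.167.255.255) -> Router G
  178.166.0.0/15 (178.166.0.0 - 178.167.255.255) -> Router D
More-specific entries that do NOT match:
  178.167.122.128/29 (178.167.122.128 - 178.167.122.135) does not contain 178.167.122.4
  178.231.122.0/27 (178.231.122.0 - 178.231.122.31) does not contain 178.167.122.4
  178.167.123.0/27 (178.167.123.0 - 178.167.123.31) does not contain 178.167.122.4
  178.167.96.0/20 (178.167.96.0 - 178.167.111.255) does not contain 178.167.122.4
  178.163.96.0/19 (178.163.96.0 - 178.163.127.255) does not contain 178.167.122.4
Longest matching prefix is /15 -> next hop Router D.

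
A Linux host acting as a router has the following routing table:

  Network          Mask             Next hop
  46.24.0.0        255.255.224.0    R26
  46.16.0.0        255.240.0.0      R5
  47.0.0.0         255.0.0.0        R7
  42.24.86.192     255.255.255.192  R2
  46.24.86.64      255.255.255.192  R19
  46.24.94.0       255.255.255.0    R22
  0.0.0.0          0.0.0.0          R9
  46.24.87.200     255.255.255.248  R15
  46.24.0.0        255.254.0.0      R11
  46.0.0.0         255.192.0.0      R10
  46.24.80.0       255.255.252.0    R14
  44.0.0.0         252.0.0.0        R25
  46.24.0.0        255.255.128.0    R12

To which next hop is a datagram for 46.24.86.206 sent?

R12

Routes whose prefix contains 46.24.86.206:
  0.0.0.0/0 (default, matches everything) -> R9
  44.0.0.0/6 (44.0.0.0 - 47.255.255.255) -> R25
  46.0.0.0/10 (46.0.0.0 - 46.63.255.255) -> R10
  46.16.0.0/12 (46.16.0.0 - 46.31.255.255) -> R5
  46.24.0.0/15 (46.24.0.0 - 46.25.255.255) -> R11
  46.24.0.0/17 (46.24.0.0 - 46.24.127.255) -> R12
More-specific entries that do NOT match:
  46.24.87.200/29 (46.24.87.200 - 46.24.87.207) does not contain 46.24.86.206
  42.24.86.192/26 (42.24.86.192 - 42.24.86.255) does not contain 46.24.86.206
  46.24.86.64/26 (46.24.86.64 - 46.24.86.127) does not contain 46.24.86.206
  46.24.94.0/24 (46.24.94.0 - 46.24.94.255) does not contain 46.24.86.206
  46.24.80.0/22 (46.24.80.0 - 46.24.83.255) does not contain 46.24.86.206
  46.24.0.0/19 (46.24.0.0 - 46.24.31.255) does not contain 46.24.86.206
Longest matching prefix is /17 -> next hop R12.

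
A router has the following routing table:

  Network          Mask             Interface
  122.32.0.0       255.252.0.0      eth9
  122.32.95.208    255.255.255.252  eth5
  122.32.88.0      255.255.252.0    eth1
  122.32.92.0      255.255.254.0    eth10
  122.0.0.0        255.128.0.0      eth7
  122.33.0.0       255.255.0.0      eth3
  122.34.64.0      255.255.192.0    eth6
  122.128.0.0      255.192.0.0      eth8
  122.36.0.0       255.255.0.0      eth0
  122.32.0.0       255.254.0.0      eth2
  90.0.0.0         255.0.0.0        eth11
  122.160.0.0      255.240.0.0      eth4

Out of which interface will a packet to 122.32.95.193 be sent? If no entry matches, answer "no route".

eth2

Routes whose prefix contains 122.32.95.193:
  122.0.0.0/9 (122.0.0.0 - 122.127.255.255) -> eth7
  122.32.0.0/14 (122.32.0.0 - 122.35.255.255) -> eth9
  122.32.0.0/15 (122.32.0.0 - 122.33.255.255) -> eth2
More-specific entries that do NOT match:
  122.32.95.208/30 (122.32.95.208 - 122.32.95.211) does not contain 122.32.95.193
  122.32.92.0/23 (122.32.92.0 - 122.32.93.255) does not contain 122.32.95.193
  122.32.88.0/22 (122.32.88.0 - 122.32.91.255) does not contain 122.32.95.193
  122.34.64.0/18 (122.34.64.0 - 122.34.127.255) does not contain 122.32.95.193
  122.33.0.0/16 (122.33.0.0 - 122.33.255.255) does not contain 122.32.95.193
  122.36.0.0/16 (122.36.0.0 - 122.36.255.255) does not contain 122.32.95.193
Longest matching prefix is /15 -> interface eth2.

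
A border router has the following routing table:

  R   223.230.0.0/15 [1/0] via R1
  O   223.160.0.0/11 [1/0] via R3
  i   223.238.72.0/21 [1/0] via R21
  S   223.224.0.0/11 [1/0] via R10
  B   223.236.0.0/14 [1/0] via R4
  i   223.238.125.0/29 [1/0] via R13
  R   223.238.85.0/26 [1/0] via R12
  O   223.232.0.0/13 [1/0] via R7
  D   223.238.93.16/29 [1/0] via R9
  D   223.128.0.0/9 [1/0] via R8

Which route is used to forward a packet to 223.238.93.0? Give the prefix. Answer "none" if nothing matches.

223.236.0.0/14

Entries matching 223.238.93.0:
  223.128.0.0/9 (223.128.0.0 - 223.255.255.255)
  223.224.0.0/11 (223.224.0.0 - 223.255.255.255)
  223.232.0.0/13 (223.232.0.0 - 223.239.255.255)
  223.236.0.0/14 (223.236.0.0 - 223.239.255.255)
Most specific is 223.236.0.0/14.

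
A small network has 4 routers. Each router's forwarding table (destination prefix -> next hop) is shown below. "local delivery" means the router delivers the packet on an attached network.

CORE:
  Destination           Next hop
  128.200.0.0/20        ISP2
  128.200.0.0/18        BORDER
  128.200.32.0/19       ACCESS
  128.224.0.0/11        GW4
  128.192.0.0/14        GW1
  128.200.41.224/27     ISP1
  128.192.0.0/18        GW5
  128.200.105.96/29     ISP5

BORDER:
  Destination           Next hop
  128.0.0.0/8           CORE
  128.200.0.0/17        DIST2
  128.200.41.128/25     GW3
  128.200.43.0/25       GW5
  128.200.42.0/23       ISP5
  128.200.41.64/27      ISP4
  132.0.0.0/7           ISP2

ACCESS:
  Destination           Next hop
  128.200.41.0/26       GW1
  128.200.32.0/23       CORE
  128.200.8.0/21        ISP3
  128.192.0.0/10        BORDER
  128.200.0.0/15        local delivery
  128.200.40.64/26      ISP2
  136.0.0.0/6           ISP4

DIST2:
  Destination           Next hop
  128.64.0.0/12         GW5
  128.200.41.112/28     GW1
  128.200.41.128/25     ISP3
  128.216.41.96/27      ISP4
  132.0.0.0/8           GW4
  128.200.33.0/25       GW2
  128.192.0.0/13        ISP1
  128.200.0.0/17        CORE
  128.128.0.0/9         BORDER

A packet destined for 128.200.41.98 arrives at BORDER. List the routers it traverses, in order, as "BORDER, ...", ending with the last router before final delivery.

BORDER, DIST2, CORE, ACCESS

At BORDER: longest match for 128.200.41.98 is 128.200.0.0/17 -> DIST2
At DIST2: longest match for 128.200.41.98 is 128.200.0.0/17 -> CORE
At CORE: longest match for 128.200.41.98 is 128.200.32.0/19 -> ACCESS
At ACCESS: longest match for 128.200.41.98 is 128.200.0.0/15 -> local delivery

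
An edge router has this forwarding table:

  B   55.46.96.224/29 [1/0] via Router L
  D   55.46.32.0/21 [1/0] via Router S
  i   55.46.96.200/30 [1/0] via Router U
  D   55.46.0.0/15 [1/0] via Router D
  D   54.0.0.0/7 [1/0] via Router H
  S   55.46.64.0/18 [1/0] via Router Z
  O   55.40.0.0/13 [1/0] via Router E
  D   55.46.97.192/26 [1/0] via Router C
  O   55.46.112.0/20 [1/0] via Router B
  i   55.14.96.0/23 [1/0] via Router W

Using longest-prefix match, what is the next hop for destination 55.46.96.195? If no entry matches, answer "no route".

Routes whose prefix contains 55.46.96.195:
  54.0.0.0/7 (54.0.0.0 - 55.255.255.255) -> Router H
  55.40.0.0/13 (55.40.0.0 - 55.47.255.255) -> Router E
  55.46.0.0/15 (55.46.0.0 - 55.47.255.255) -> Router D
  55.46.64.0/18 (55.46.64.0 - 55.46.127.255) -> Router Z
More-specific entries that do NOT match:
  55.46.96.200/30 (55.46.96.200 - 55.46.96.203) does not contain 55.46.96.195
  55.46.96.224/29 (55.46.96.224 - 55.46.96.231) does not contain 55.46.96.195
  55.46.97.192/26 (55.46.97.192 - 55.46.97.255) does not contain 55.46.96.195
  55.14.96.0/23 (55.14.96.0 - 55.14.97.255) does not contain 55.46.96.195
  55.46.32.0/21 (55.46.32.0 - 55.46.39.255) does not contain 55.46.96.195
  55.46.112.0/20 (55.46.112.0 - 55.46.127.255) does not contain 55.46.96.195
Longest matching prefix is /18 -> next hop Router Z.

Router Z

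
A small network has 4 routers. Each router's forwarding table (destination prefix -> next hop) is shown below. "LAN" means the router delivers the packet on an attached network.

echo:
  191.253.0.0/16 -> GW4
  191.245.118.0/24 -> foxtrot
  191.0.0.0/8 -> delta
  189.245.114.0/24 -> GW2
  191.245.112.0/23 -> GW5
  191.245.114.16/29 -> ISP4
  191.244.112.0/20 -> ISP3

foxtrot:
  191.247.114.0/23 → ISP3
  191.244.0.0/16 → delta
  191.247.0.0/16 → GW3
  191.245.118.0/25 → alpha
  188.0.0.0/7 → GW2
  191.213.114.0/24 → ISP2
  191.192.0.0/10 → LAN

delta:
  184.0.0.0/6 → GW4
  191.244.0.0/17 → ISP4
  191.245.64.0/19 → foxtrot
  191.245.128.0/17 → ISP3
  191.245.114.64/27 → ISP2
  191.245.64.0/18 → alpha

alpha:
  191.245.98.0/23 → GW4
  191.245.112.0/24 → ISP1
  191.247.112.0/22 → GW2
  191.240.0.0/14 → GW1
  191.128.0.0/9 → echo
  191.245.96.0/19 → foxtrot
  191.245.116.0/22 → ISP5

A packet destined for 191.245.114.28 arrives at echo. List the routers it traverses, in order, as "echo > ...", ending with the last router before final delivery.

echo > delta > alpha > foxtrot

At echo: longest match for 191.245.114.28 is 191.0.0.0/8 -> delta
At delta: longest match for 191.245.114.28 is 191.245.64.0/18 -> alpha
At alpha: longest match for 191.245.114.28 is 191.245.96.0/19 -> foxtrot
At foxtrot: longest match for 191.245.114.28 is 191.192.0.0/10 -> LAN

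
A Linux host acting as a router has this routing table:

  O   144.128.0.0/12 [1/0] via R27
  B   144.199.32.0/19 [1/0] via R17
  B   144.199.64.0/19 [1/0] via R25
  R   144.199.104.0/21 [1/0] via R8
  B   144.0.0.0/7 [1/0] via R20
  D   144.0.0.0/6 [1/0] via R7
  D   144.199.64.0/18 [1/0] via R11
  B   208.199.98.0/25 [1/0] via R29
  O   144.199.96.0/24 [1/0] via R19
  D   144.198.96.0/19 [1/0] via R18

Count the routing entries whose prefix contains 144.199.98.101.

Prefixes containing 144.199.98.101:
  144.0.0.0/6 (144.0.0.0 - 147.255.255.255)
  144.0.0.0/7 (144.0.0.0 - 145.255.255.255)
  144.199.64.0/18 (144.199.64.0 - 144.199.127.255)
Total matching entries: 3.

3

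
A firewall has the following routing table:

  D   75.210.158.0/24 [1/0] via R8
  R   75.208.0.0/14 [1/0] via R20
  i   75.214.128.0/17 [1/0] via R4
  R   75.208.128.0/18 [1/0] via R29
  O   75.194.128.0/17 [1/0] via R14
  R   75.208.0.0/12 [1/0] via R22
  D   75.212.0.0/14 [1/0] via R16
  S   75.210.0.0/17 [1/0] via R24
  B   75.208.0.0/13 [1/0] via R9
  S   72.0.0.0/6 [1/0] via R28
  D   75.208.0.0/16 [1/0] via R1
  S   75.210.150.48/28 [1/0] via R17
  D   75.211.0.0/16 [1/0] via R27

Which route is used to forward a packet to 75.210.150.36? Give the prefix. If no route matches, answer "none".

Entries matching 75.210.150.36:
  72.0.0.0/6 (72.0.0.0 - 75.255.255.255)
  75.208.0.0/12 (75.208.0.0 - 75.223.255.255)
  75.208.0.0/13 (75.208.0.0 - 75.215.255.255)
  75.208.0.0/14 (75.208.0.0 - 75.211.255.255)
Most specific is 75.208.0.0/14.

75.208.0.0/14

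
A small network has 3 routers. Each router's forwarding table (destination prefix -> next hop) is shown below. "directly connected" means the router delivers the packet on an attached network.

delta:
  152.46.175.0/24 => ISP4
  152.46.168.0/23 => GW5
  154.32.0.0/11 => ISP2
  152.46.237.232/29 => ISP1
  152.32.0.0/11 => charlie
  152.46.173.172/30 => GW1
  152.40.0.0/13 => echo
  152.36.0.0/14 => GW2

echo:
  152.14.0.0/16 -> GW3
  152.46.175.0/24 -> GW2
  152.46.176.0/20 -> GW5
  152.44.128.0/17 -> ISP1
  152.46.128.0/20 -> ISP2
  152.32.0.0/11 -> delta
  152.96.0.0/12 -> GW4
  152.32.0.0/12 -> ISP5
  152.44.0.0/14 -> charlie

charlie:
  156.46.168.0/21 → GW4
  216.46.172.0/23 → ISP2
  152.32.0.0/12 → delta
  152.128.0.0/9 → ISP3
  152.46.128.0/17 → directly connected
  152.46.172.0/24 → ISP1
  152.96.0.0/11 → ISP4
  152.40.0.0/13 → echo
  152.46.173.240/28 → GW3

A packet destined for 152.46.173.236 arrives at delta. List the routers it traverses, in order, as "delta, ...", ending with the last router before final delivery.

delta, echo, charlie

At delta: longest match for 152.46.173.236 is 152.40.0.0/13 -> echo
At echo: longest match for 152.46.173.236 is 152.44.0.0/14 -> charlie
At charlie: longest match for 152.46.173.236 is 152.46.128.0/17 -> directly connected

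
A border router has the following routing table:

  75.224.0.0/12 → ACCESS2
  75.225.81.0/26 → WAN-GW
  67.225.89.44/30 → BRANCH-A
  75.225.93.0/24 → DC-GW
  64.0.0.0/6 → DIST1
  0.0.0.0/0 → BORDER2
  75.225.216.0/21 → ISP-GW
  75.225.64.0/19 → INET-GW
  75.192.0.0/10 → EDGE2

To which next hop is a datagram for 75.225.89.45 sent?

INET-GW

Routes whose prefix contains 75.225.89.45:
  0.0.0.0/0 (default, matches everything) -> BORDER2
  75.192.0.0/10 (75.192.0.0 - 75.255.255.255) -> EDGE2
  75.224.0.0/12 (75.224.0.0 - 75.239.255.255) -> ACCESS2
  75.225.64.0/19 (75.225.64.0 - 75.225.95.255) -> INET-GW
More-specific entries that do NOT match:
  67.225.89.44/30 (67.225.89.44 - 67.225.89.47) does not contain 75.225.89.45
  75.225.81.0/26 (75.225.81.0 - 75.225.81.63) does not contain 75.225.89.45
  75.225.93.0/24 (75.225.93.0 - 75.225.93.255) does not contain 75.225.89.45
  75.225.216.0/21 (75.225.216.0 - 75.225.223.255) does not contain 75.225.89.45
Longest matching prefix is /19 -> next hop INET-GW.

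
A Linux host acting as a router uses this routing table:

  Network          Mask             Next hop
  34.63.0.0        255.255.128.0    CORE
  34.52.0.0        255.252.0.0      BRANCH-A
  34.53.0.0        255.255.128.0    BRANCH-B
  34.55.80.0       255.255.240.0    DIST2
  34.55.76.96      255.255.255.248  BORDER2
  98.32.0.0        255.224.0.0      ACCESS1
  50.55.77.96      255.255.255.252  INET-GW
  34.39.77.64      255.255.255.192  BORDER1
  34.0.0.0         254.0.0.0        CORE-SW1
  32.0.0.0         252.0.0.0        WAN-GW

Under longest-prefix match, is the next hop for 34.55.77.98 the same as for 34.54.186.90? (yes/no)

34.55.77.98: longest match 34.52.0.0/14 -> BRANCH-A
34.54.186.90: longest match 34.52.0.0/14 -> BRANCH-A

yes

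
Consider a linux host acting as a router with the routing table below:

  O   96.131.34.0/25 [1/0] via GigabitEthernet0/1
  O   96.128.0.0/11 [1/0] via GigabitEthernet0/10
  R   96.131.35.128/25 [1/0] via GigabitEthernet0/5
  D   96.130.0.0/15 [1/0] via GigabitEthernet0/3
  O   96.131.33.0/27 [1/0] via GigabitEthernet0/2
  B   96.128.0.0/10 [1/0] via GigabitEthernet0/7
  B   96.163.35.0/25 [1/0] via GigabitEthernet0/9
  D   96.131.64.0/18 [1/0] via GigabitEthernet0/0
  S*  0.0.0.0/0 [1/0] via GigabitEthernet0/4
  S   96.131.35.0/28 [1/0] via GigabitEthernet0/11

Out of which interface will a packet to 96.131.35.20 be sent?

Routes whose prefix contains 96.131.35.20:
  0.0.0.0/0 (default, matches everything) -> GigabitEthernet0/4
  96.128.0.0/10 (96.128.0.0 - 96.191.255.255) -> GigabitEthernet0/7
  96.128.0.0/11 (96.128.0.0 - 96.159.255.255) -> GigabitEthernet0/10
  96.130.0.0/15 (96.130.0.0 - 96.131.255.255) -> GigabitEthernet0/3
More-specific entries that do NOT match:
  96.131.35.0/28 (96.131.35.0 - 96.131.35.15) does not contain 96.131.35.20
  96.131.33.0/27 (96.131.33.0 - 96.131.33.31) does not contain 96.131.35.20
  96.131.34.0/25 (96.131.34.0 - 96.131.34.127) does not contain 96.131.35.20
  96.131.35.128/25 (96.131.35.128 - 96.131.35.255) does not contain 96.131.35.20
  96.163.35.0/25 (96.163.35.0 - 96.163.35.127) does not contain 96.131.35.20
  96.131.64.0/18 (96.131.64.0 - 96.131.127.255) does not contain 96.131.35.20
Longest matching prefix is /15 -> interface GigabitEthernet0/3.

GigabitEthernet0/3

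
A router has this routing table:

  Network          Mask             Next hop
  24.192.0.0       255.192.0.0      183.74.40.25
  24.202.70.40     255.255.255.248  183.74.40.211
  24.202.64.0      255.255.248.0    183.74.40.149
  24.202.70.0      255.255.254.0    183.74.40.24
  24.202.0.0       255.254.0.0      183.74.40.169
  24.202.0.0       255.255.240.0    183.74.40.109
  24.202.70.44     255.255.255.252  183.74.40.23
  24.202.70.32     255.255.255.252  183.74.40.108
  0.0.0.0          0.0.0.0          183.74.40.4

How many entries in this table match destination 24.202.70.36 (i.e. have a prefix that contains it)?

Prefixes containing 24.202.70.36:
  0.0.0.0/0 (default, matches everything)
  24.192.0.0/10 (24.192.0.0 - 24.255.255.255)
  24.202.0.0/15 (24.202.0.0 - 24.203.255.255)
  24.202.64.0/21 (24.202.64.0 - 24.202.71.255)
  24.202.70.0/23 (24.202.70.0 - 24.202.71.255)
Total matching entries: 5.

5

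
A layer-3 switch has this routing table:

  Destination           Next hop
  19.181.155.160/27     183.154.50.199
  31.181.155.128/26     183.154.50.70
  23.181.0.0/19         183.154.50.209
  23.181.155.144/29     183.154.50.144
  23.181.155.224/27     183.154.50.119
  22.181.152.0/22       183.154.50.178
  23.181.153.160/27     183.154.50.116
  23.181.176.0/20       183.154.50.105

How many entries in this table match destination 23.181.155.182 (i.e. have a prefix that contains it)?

0

No listed prefix contains 23.181.155.182.
Total matching entries: 0.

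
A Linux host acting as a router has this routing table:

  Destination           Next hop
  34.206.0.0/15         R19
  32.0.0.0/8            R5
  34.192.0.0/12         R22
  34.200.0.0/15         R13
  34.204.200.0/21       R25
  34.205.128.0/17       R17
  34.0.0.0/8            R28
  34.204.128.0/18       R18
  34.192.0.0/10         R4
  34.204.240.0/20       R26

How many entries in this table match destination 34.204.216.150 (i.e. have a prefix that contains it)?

3

Prefixes containing 34.204.216.150:
  34.0.0.0/8 (34.0.0.0 - 34.255.255.255)
  34.192.0.0/10 (34.192.0.0 - 34.255.255.255)
  34.192.0.0/12 (34.192.0.0 - 34.207.255.255)
Total matching entries: 3.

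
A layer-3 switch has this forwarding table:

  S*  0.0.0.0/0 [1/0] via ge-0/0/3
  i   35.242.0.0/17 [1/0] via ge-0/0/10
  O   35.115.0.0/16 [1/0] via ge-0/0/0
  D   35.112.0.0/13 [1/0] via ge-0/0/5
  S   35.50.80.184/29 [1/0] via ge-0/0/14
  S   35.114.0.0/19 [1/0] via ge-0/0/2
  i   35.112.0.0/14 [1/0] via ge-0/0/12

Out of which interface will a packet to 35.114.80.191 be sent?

Routes whose prefix contains 35.114.80.191:
  0.0.0.0/0 (default, matches everything) -> ge-0/0/3
  35.112.0.0/13 (35.112.0.0 - 35.119.255.255) -> ge-0/0/5
  35.112.0.0/14 (35.112.0.0 - 35.115.255.255) -> ge-0/0/12
More-specific entries that do NOT match:
  35.50.80.184/29 (35.50.80.184 - 35.50.80.191) does not contain 35.114.80.191
  35.114.0.0/19 (35.114.0.0 - 35.114.31.255) does not contain 35.114.80.191
  35.242.0.0/17 (35.242.0.0 - 35.242.127.255) does not contain 35.114.80.191
  35.115.0.0/16 (35.115.0.0 - 35.115.255.255) does not contain 35.114.80.191
Longest matching prefix is /14 -> interface ge-0/0/12.

ge-0/0/12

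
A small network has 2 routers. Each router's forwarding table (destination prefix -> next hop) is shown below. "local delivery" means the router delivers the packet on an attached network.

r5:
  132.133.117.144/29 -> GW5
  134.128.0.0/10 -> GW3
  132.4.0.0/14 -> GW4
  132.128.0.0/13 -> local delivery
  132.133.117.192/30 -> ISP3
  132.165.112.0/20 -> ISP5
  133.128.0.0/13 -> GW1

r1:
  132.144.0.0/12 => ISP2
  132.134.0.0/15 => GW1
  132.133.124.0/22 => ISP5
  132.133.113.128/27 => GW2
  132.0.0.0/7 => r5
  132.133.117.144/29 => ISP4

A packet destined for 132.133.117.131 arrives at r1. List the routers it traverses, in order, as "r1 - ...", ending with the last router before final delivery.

r1 - r5

At r1: longest match for 132.133.117.131 is 132.0.0.0/7 -> r5
At r5: longest match for 132.133.117.131 is 132.128.0.0/13 -> local delivery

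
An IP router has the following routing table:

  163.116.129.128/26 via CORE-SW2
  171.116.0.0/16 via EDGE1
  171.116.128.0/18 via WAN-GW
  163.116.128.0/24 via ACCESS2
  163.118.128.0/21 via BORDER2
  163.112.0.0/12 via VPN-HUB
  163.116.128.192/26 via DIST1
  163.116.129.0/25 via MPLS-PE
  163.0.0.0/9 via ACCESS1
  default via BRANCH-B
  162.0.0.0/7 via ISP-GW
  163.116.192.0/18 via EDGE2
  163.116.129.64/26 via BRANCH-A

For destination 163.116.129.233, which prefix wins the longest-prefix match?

163.112.0.0/12

Entries matching 163.116.129.233:
  0.0.0.0/0 (default, matches everything)
  162.0.0.0/7 (162.0.0.0 - 163.255.255.255)
  163.0.0.0/9 (163.0.0.0 - 163.127.255.255)
  163.112.0.0/12 (163.112.0.0 - 163.127.255.255)
Most specific is 163.112.0.0/12.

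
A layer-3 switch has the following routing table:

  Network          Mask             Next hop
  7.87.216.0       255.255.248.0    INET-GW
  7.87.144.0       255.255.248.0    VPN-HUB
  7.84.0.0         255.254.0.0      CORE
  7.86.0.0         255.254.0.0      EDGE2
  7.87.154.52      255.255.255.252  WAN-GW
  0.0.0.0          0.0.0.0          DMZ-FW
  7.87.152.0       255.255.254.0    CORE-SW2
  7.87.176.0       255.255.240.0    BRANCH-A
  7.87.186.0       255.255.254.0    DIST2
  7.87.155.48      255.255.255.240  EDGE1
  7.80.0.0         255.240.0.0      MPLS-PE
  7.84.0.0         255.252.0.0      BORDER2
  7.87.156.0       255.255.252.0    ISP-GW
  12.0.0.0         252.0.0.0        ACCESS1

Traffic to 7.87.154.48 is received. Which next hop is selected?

Routes whose prefix contains 7.87.154.48:
  0.0.0.0/0 (default, matches everything) -> DMZ-FW
  7.80.0.0/12 (7.80.0.0 - 7.95.255.255) -> MPLS-PE
  7.84.0.0/14 (7.84.0.0 - 7.87.255.255) -> BORDER2
  7.86.0.0/15 (7.86.0.0 - 7.87.255.255) -> EDGE2
More-specific entries that do NOT match:
  7.87.154.52/30 (7.87.154.52 - 7.87.154.55) does not contain 7.87.154.48
  7.87.155.48/28 (7.87.155.48 - 7.87.155.63) does not contain 7.87.154.48
  7.87.152.0/23 (7.87.152.0 - 7.87.153.255) does not contain 7.87.154.48
  7.87.186.0/23 (7.87.186.0 - 7.87.187.255) does not contain 7.87.154.48
  7.87.156.0/22 (7.87.156.0 - 7.87.159.255) does not contain 7.87.154.48
  7.87.216.0/21 (7.87.216.0 - 7.87.223.255) does not contain 7.87.154.48
  7.87.144.0/21 (7.87.144.0 - 7.87.151.255) does not contain 7.87.154.48
  7.87.176.0/20 (7.87.176.0 - 7.87.191.255) does not contain 7.87.154.48
Longest matching prefix is /15 -> next hop EDGE2.

EDGE2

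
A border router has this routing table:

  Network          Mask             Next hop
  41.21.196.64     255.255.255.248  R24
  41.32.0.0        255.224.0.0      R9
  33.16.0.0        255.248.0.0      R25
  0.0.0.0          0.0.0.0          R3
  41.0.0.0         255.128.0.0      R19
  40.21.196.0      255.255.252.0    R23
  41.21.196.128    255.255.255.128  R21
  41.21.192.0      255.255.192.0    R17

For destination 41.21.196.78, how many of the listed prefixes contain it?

Prefixes containing 41.21.196.78:
  0.0.0.0/0 (default, matches everything)
  41.0.0.0/9 (41.0.0.0 - 41.127.255.255)
  41.21.192.0/18 (41.21.192.0 - 41.21.255.255)
Total matching entries: 3.

3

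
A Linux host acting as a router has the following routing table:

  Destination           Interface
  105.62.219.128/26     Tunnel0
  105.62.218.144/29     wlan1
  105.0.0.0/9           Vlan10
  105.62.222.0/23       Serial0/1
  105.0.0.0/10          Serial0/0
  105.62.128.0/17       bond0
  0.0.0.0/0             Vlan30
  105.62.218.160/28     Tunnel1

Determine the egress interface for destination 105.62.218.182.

bond0

Routes whose prefix contains 105.62.218.182:
  0.0.0.0/0 (default, matches everything) -> Vlan30
  105.0.0.0/9 (105.0.0.0 - 105.127.255.255) -> Vlan10
  105.0.0.0/10 (105.0.0.0 - 105.63.255.255) -> Serial0/0
  105.62.128.0/17 (105.62.128.0 - 105.62.255.255) -> bond0
More-specific entries that do NOT match:
  105.62.218.144/29 (105.62.218.144 - 105.62.218.151) does not contain 105.62.218.182
  105.62.218.160/28 (105.62.218.160 - 105.62.218.175) does not contain 105.62.218.182
  105.62.219.128/26 (105.62.219.128 - 105.62.219.191) does not contain 105.62.218.182
  105.62.222.0/23 (105.62.222.0 - 105.62.223.255) does not contain 105.62.218.182
Longest matching prefix is /17 -> interface bond0.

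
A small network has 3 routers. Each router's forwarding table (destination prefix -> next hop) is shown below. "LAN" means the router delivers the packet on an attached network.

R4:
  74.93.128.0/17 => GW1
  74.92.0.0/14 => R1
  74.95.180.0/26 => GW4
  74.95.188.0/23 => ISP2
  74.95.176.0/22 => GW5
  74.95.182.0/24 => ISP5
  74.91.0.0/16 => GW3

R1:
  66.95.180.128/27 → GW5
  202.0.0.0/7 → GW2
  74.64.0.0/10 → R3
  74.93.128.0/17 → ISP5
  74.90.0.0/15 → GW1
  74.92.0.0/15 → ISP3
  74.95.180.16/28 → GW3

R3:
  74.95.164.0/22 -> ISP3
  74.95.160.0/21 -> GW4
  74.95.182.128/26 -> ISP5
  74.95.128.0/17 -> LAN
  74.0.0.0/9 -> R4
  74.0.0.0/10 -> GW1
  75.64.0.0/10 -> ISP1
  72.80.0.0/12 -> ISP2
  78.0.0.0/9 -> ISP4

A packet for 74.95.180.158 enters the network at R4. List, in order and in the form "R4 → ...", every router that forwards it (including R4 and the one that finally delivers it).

R4 → R1 → R3

At R4: longest match for 74.95.180.158 is 74.92.0.0/14 -> R1
At R1: longest match for 74.95.180.158 is 74.64.0.0/10 -> R3
At R3: longest match for 74.95.180.158 is 74.95.128.0/17 -> LAN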